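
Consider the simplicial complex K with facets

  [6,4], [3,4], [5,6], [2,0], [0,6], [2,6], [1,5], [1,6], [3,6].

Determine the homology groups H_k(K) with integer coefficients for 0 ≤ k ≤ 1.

H_0 = Z,  H_1 = Z^3.

Take the total order 0 < 1 < 2 < 3 < 4 < 5 < 6 on the vertex set. Then K (dimension 1) consists of the simplices:

  0-simplices (7): [0], [1], [2], [3], [4], [5], [6]
  1-simplices (9): [0,2], [0,6], [1,5], [1,6], [2,6], [3,4], [3,6], [4,6], [5,6]

Hence C_0 ≅ Z^7, C_1 ≅ Z^9.

Boundary ∂_1: C_1 → C_0 maps an edge to its endpoints' difference, ∂[p,q] = q − p.
The resulting 7×9 matrix has rank 6, and its Smith normal form has invariant factors (1,1,1,1,1,1).

Computing H_k = (kernel of ∂_k) / (image of ∂_{k+1}):

  H_0: rank C_0 − rank ∂_1 = 7 − 6 = 1, and the invariant factors of ∂_1 are all 1, so H_0 ≅ Z.
  H_1: rank ker ∂_1 − rank ∂_2 = (9 − 6) − 0 = 3, and there is no ∂_2, so H_1 ≅ Z^3.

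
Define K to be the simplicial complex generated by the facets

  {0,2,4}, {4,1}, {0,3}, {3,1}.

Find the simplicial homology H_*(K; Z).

Order the vertices as 0 < 1 < 2 < 3 < 4. Listing each simplex with vertices in this order, K has dimension 2 with simplices:

  0-simplices (5): [0], [1], [2], [3], [4]
  1-simplices (6): [0,2], [0,3], [0,4], [1,3], [1,4], [2,4]
  2-simplices (1): [0,2,4]

so the chain groups are C_0 ≅ Z^5, C_1 ≅ Z^6, C_2 ≅ Z^1.

∂_1: C_1 → C_0 maps an edge to its endpoints' difference, ∂[p,q] = q − p. For instance
  ∂[2,4] = [4] − [2].
As a 5×6 matrix over Z this has rank 4, with invariant factors (1,1,1,1).

∂_2: C_2 → C_1 acts by ∂[p,q,r] = [q,r] − [p,r] + [p,q]. For instance
  ∂[0,2,4] = [2,4] − [0,4] + [0,2].
This gives a 6×1 integer matrix of rank 1; reducing to Smith normal form yields diagonal entries (1).

From H_k ≅ ker(∂_k) / im(∂_{k+1}) we obtain:

  H_0: rank C_0 − rank ∂_1 = 5 − 4 = 1, and the invariant factors of ∂_1 are all 1, so H_0 = Z.
  H_1: rank ker ∂_1 − rank ∂_2 = (6 − 4) − 1 = 1, and the invariant factors of ∂_2 are all 1, so H_1 = Z.
  H_2: rank ker ∂_2 − rank ∂_3 = (1 − 1) − 0 = 0, and there is no ∂_3, so H_2 = 0.

H_0 ≅ Z,  H_1 ≅ Z,  H_2 = 0.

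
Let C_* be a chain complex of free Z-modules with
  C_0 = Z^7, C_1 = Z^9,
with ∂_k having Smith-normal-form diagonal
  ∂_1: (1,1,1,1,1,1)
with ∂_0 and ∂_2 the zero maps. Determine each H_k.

H_0: b_0 = 7 − 0 − 6 = 1; torsion from ∂_1 factors > 1: none. So H_0 ≅ Z.
H_1: b_1 = 9 − 6 − 0 = 3; torsion from ∂_2 factors > 1: none. So H_1 ≅ Z^3.

H_0 ≅ Z,  H_1 ≅ Z^3.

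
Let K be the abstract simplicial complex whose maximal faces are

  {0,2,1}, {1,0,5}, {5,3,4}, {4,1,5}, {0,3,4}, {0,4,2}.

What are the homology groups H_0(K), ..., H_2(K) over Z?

H_0 = Z,  H_1 = Z,  H_2 = 0.

We work with the vertex ordering 0 < 1 < 2 < 3 < 4 < 5. The simplices of K, each written with vertices in increasing order, are:

  0-simplices (6): [0], [1], [2], [3], [4], [5]
  1-simplices (12): [0,1], [0,2], [0,3], [0,4], [0,5], [1,2], [1,4], [1,5], [2,4], [3,4], [3,5], [4,5]
  2-simplices (6): [0,1,2], [0,1,5], [0,2,4], [0,3,4], [1,4,5], [3,4,5]

Hence C_0 ≅ Z^6, C_1 ≅ Z^12, C_2 ≅ Z^6.

Boundary ∂_1: C_1 → C_0 is given by ∂[p,q] = [q] − [p].
This gives a 6×12 integer matrix of rank 5; reducing to Smith normal form yields diagonal entries (1,1,1,1,1).

The boundary map ∂_2: C_2 → C_1 sends each 2-simplex [p,q,r] to [q,r] − [p,r] + [p,q]. For instance
  ∂[0,1,2] = [1,2] − [0,2] + [0,1],
  ∂[3,4,5] = [4,5] − [3,5] + [3,4].
The 12×6 boundary matrix has rank 6 and Smith normal form diag(1,1,1,1,1,1).

Now H_k = ker ∂_k / im ∂_{k+1}, so:

  H_0: rank C_0 − rank ∂_1 = 6 − 5 = 1, and the invariant factors of ∂_1 are all 1, so H_0 = Z.
  H_1: rank ker ∂_1 − rank ∂_2 = (12 − 5) − 6 = 1, and the invariant factors of ∂_2 are all 1, so H_1 = Z.
  H_2: rank ker ∂_2 − rank ∂_3 = (6 − 6) − 0 = 0, and there is no ∂_3, so H_2 = 0.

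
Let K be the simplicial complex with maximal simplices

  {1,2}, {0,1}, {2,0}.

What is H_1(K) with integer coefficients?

H_1 = Z.

Order the vertices as 0 < 1 < 2. Listing each simplex with vertices in this order, K has dimension 1 with simplices:

  0-simplices (3): [0], [1], [2]
  1-simplices (3): [0,1], [0,2], [1,2]

so the chain groups are C_0 ≅ Z^3, C_1 ≅ Z^3.

Boundary ∂_1: C_1 → C_0 sends each edge [p,q] (with p < q) to q − p. For instance
  ∂[1,2] = [2] − [1].
The 3×3 boundary matrix has rank 2 and Smith normal form diag(1,1).

From H_k ≅ ker(∂_k) / im(∂_{k+1}) we obtain:

  H_1: rank ker ∂_1 − rank ∂_2 = (3 − 2) − 0 = 1, and there is no ∂_2, so H_1 ≅ Z.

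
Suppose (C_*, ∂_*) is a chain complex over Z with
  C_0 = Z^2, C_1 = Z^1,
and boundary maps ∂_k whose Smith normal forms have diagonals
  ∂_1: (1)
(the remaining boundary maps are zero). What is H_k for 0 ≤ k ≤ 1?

H_0 ≅ Z,  H_1 = 0.

H_0: b_0 = 2 − 0 − 1 = 1; torsion from ∂_1 factors > 1: none. So H_0 ≅ Z.
H_1: b_1 = 1 − 1 − 0 = 0; torsion from ∂_2 factors > 1: none. So H_1 ≅ 0.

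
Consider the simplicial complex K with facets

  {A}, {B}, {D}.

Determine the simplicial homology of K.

H_0 = Z^3.

K has 3 vertices.
rank ∂_0 = 0, rank ∂_1 = 0 ⇒ b_0 = 3 − 0 − 0 = 3. So H_0 = Z^3.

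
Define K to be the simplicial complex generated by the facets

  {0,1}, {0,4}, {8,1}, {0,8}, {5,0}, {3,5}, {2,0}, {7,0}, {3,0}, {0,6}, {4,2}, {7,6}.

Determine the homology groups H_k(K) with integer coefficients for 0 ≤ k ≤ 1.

H_0 = Z,  H_1 = Z^4.

K has 9 vertices, 12 edges.
rank ∂_0 = 0, rank ∂_1 = 8 ⇒ b_0 = 9 − 0 − 8 = 1; all invariant factors of ∂_1 are 1 so no torsion. So H_0 ≅ Z.
rank ∂_1 = 8, rank ∂_2 = 0 ⇒ b_1 = 12 − 8 − 0 = 4. So H_1 ≅ Z^4.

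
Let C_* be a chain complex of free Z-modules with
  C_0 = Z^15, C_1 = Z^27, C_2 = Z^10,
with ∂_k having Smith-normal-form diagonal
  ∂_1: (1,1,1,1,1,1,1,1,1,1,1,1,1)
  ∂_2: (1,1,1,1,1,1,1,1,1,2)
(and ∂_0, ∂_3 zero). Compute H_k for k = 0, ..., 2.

H_0: b_0 = 15 − 0 − 13 = 2; torsion from ∂_1 factors > 1: none. So H_0 = Z^2.
H_1: b_1 = 27 − 13 − 10 = 4; torsion from ∂_2 factors > 1: [2]. So H_1 = Z^4 ⊕ Z/2.
H_2: b_2 = 10 − 10 − 0 = 0; torsion from ∂_3 factors > 1: none. So H_2 = 0.

H_0 = Z^2,  H_1 = Z^4 ⊕ Z/2,  H_2 = 0.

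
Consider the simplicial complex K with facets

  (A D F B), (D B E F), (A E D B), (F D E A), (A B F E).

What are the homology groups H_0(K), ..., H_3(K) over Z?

H_0 = Z,  H_1 = 0,  H_2 = 0,  H_3 = Z.

Take the total order A < B < D < E < F on the vertex set. Then K (dimension 3) consists of the simplices:

  0-simplices (5): A, B, D, E, F
  1-simplices (10): AB, AD, AE, AF, BD, BE, BF, DE, DF, EF
  2-simplices (10): ABD, ABE, ABF, ADE, ADF, AEF, BDE, BDF, BEF, DEF
  3-simplices (5): ABDE, ABDF, ABEF, ADEF, BDEF

Hence C_0 ≅ Z^5, C_1 ≅ Z^10, C_2 ≅ Z^10, C_3 ≅ Z^5.

∂_1: C_1 → C_0 maps an edge to its endpoints' difference, ∂[p,q] = q − p. For instance
  ∂DE = E − D.
As a 5×10 matrix over Z this has rank 4, with invariant factors (1,1,1,1).

Boundary ∂_2: C_2 → C_1 sends each 2-simplex [p,q,r] to [q,r] − [p,r] + [p,q]. For instance
  ∂BEF = EF − BF + BE,
  ∂AEF = EF − AF + AE.
The 10×10 boundary matrix has rank 6 and Smith normal form diag(1,1,1,1,1,1).

Boundary ∂_3: C_3 → C_2 sends each 3-simplex σ to the alternating sum Σ_i (−1)^i (σ with its i-th vertex removed). For instance
  ∂ABEF = BEF − AEF + ABF − ABE,
  ∂BDEF = DEF − BEF + BDF − BDE.
The 10×5 boundary matrix has rank 4 and Smith normal form diag(1,1,1,1).

Computing H_k = (kernel of ∂_k) / (image of ∂_{k+1}):

  H_0: rank C_0 − rank ∂_1 = 5 − 4 = 1, and the invariant factors of ∂_1 are all 1, so H_0 = Z.
  H_1: rank ker ∂_1 − rank ∂_2 = (10 − 4) − 6 = 0, and the invariant factors of ∂_2 are all 1, so H_1 = 0.
  H_2: rank ker ∂_2 − rank ∂_3 = (10 − 6) − 4 = 0, and the invariant factors of ∂_3 are all 1, so H_2 = 0.
  H_3: rank ker ∂_3 − rank ∂_4 = (5 − 4) − 0 = 1, and there is no ∂_4, so H_3 = Z.

As a check, the Euler characteristic is 5 − 10 + 10 − 5 = 0, which agrees with 1 − 0 + 0 − 1 = 0.
(K is a triangulation of the 3-sphere S^3.)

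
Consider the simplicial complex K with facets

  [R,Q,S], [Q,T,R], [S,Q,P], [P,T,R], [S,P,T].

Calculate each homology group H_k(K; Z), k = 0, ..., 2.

H_0 ≅ Z,  H_1 ≅ Z,  H_2 = 0.

Order the vertices as P < Q < R < S < T. Listing each simplex with vertices in this order, K has dimension 2 with simplices:

  0-simplices (5): P, Q, R, S, T
  1-simplices (10): PQ, PR, PS, PT, QR, QS, QT, RS, RT, ST
  2-simplices (5): PQS, PRT, PST, QRS, QRT

giving chain groups C_0 ≅ Z^5, C_1 ≅ Z^10, C_2 ≅ Z^5.

The boundary map ∂_1: C_1 → C_0 maps an edge to its endpoints' difference, ∂[p,q] = q − p.
As a 5×10 matrix over Z this has rank 4, with invariant factors (1,1,1,1).

∂_2: C_2 → C_1 acts by ∂[p,q,r] = [q,r] − [p,r] + [p,q]. For instance
  ∂PQS = QS − PS + PQ,
  ∂PST = ST − PT + PS.
As a 10×5 matrix over Z this has rank 5, with invariant factors (1,1,1,1,1).

From H_k ≅ ker(∂_k) / im(∂_{k+1}) we obtain:

  H_0: rank C_0 − rank ∂_1 = 5 − 4 = 1, and the invariant factors of ∂_1 are all 1, so H_0 ≅ Z.
  H_1: rank ker ∂_1 − rank ∂_2 = (10 − 4) − 5 = 1, and the invariant factors of ∂_2 are all 1, so H_1 ≅ Z.
  H_2: rank ker ∂_2 − rank ∂_3 = (5 − 5) − 0 = 0, and there is no ∂_3, so H_2 ≅ 0.

As a check, the Euler characteristic is 5 − 10 + 5 = 0, which agrees with 1 − 1 + 0 = 0.
(K is a triangulation of the Möbius band.)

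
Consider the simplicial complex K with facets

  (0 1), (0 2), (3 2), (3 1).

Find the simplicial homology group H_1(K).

H_1 = Z.

We work with the vertex ordering 0 < 1 < 2 < 3. The simplices of K, each written with vertices in increasing order, are:

  0-simplices (4): [0], [1], [2], [3]
  1-simplices (4): [0,1], [0,2], [1,3], [2,3]

Hence C_0 ≅ Z^4, C_1 ≅ Z^4.

The boundary map ∂_1: C_1 → C_0 sends each edge [p,q] (with p < q) to q − p.
As a 4×4 matrix over Z this has rank 3, with invariant factors (1,1,1).

Reading off H_k = ker ∂_k / im ∂_{k+1}:

  H_1: rank ker ∂_1 − rank ∂_2 = (4 − 3) − 0 = 1, and there is no ∂_2, so H_1 ≅ Z.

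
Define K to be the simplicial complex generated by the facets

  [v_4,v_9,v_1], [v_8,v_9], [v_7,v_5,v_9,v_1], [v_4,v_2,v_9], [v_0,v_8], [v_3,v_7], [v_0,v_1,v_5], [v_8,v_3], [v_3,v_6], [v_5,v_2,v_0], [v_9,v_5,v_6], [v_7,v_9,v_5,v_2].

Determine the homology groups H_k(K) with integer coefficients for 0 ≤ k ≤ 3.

Order the vertices as v_0 < v_1 < v_2 < v_3 < v_4 < v_5 < v_6 < v_7 < v_8 < v_9. Listing each simplex with vertices in this order, K has dimension 3 with simplices:

  0-simplices (10): [v_0], [v_1], [v_2], [v_3], [v_4], [v_5], [v_6], [v_7], [v_8], [v_9]
  1-simplices (22): (22 of them)
  2-simplices (12): (12 of them)
  3-simplices (2): [v_1,v_5,v_7,v_9], [v_2,v_5,v_7,v_9]

giving chain groups C_0 ≅ Z^10, C_1 ≅ Z^22, C_2 ≅ Z^12, C_3 ≅ Z^2.

Boundary ∂_1: C_1 → C_0 maps an edge to its endpoints' difference, ∂[p,q] = q − p. For instance
  ∂[v_1,v_9] = [v_9] − [v_1].
As a 10×22 matrix over Z this has rank 9, with invariant factors (1,1,1,1,1,1,1,1,1).

The boundary map ∂_2: C_2 → C_1 acts by ∂[p,q,r] = [q,r] − [p,r] + [p,q]. For instance
  ∂[v_2,v_5,v_9] = [v_5,v_9] − [v_2,v_9] + [v_2,v_5],
  ∂[v_2,v_5,v_7] = [v_5,v_7] − [v_2,v_7] + [v_2,v_5].
This gives a 22×12 integer matrix of rank 10; reducing to Smith normal form yields diagonal entries (1,1,1,1,1,1,1,1,1,1).

∂_3: C_3 → C_2 sends each 3-simplex σ to the alternating sum Σ_i (−1)^i (σ with its i-th vertex removed). For instance
  ∂[v_1,v_5,v_7,v_9] = [v_5,v_7,v_9] − [v_1,v_7,v_9] + [v_1,v_5,v_9] − [v_1,v_5,v_7],
  ∂[v_2,v_5,v_7,v_9] = [v_5,v_7,v_9] − [v_2,v_7,v_9] + [v_2,v_5,v_9] − [v_2,v_5,v_7].
This gives a 12×2 integer matrix of rank 2; reducing to Smith normal form yields diagonal entries (1,1).

From H_k ≅ ker(∂_k) / im(∂_{k+1}) we obtain:

  H_0: rank C_0 − rank ∂_1 = 10 − 9 = 1, and the invariant factors of ∂_1 are all 1, so H_0 ≅ Z.
  H_1: rank ker ∂_1 − rank ∂_2 = (22 − 9) − 10 = 3, and the invariant factors of ∂_2 are all 1, so H_1 ≅ Z^3.
  H_2: rank ker ∂_2 − rank ∂_3 = (12 − 10) − 2 = 0, and the invariant factors of ∂_3 are all 1, so H_2 ≅ 0.
  H_3: rank ker ∂_3 − rank ∂_4 = (2 − 2) − 0 = 0, and there is no ∂_4, so H_3 ≅ 0.

As a check, the Euler characteristic is 10 − 22 + 12 − 2 = -2, which agrees with 1 − 3 + 0 − 0 = -2.

H_0 ≅ Z,  H_1 ≅ Z^3,  H_2 = 0,  H_3 = 0.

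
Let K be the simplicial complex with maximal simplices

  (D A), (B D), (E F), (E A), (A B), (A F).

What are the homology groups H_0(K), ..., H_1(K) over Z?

H_0 = Z,  H_1 = Z^2.

Take the total order A < B < D < E < F on the vertex set. Then K (dimension 1) consists of the simplices:

  0-simplices (5): A, B, D, E, F
  1-simplices (6): AB, AD, AE, AF, BD, EF

so the chain groups are C_0 ≅ Z^5, C_1 ≅ Z^6.

Boundary ∂_1: C_1 → C_0 maps an edge to its endpoints' difference, ∂[p,q] = q − p.
The resulting 5×6 matrix has rank 4, and its Smith normal form has invariant factors (1,1,1,1).

Computing H_k = (kernel of ∂_k) / (image of ∂_{k+1}):

  H_0: rank C_0 − rank ∂_1 = 5 − 4 = 1, and the invariant factors of ∂_1 are all 1, so H_0 ≅ Z.
  H_1: rank ker ∂_1 − rank ∂_2 = (6 − 4) − 0 = 2, and there is no ∂_2, so H_1 ≅ Z^2.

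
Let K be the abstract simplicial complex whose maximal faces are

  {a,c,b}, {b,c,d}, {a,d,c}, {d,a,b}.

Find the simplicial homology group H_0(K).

H_0 = Z.

K has 4 vertices, 6 edges, 4 triangles.
rank ∂_0 = 0, rank ∂_1 = 3 ⇒ b_0 = 4 − 0 − 3 = 1; all invariant factors of ∂_1 are 1 so no torsion. So H_0 ≅ Z.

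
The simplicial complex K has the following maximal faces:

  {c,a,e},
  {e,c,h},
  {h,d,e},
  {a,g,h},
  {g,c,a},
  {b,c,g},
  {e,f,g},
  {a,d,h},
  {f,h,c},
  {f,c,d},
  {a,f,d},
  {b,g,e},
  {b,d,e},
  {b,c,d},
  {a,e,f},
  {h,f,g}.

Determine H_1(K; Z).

Take the total order a < b < c < d < e < f < g < h on the vertex set. Then K (dimension 2) consists of the simplices:

  0-simplices (8): a, b, c, d, e, f, g, h
  1-simplices (24): ac, ad, ae, af, ag, ah, bc, bd, be, bg, cd, ce, cf, cg, ch, de, df, dh, ef, eg, eh, fg, fh, gh
  2-simplices (16): ace, acg, adf, adh, aef, agh, bcd, bcg, bde, beg, cdf, ceh, cfh, deh, efg, fgh

so the chain groups are C_0 ≅ Z^8, C_1 ≅ Z^24, C_2 ≅ Z^16.

The boundary map ∂_1: C_1 → C_0 is given by ∂[p,q] = [q] − [p].
The resulting 8×24 matrix has rank 7, and its Smith normal form has invariant factors (1,1,1,1,1,1,1).

Boundary ∂_2: C_2 → C_1 sends each 2-simplex [p,q,r] to [q,r] − [p,r] + [p,q]. For instance
  ∂ceh = eh − ch + ce,
  ∂ace = ce − ae + ac.
The 24×16 boundary matrix has rank 15 and Smith normal form diag(1,1,1,1,1,1,1,1,1,1,1,1,1,1,1).

Computing H_k = (kernel of ∂_k) / (image of ∂_{k+1}):

  H_1: rank ker ∂_1 − rank ∂_2 = (24 − 7) − 15 = 2, and the invariant factors of ∂_2 are all 1, so H_1 ≅ Z^2.

(K is a triangulation of the torus T^2.)

H_1 = Z^2.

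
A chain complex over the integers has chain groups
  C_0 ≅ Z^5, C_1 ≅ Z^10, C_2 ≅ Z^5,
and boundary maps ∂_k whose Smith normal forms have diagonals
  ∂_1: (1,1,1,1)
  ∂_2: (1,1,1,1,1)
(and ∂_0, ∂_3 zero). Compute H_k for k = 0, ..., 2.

H_0 ≅ Z,  H_1 ≅ Z,  H_2 = 0.

H_0: b_0 = 5 − 0 − 4 = 1; torsion from ∂_1 factors > 1: none. So H_0 ≅ Z.
H_1: b_1 = 10 − 4 − 5 = 1; torsion from ∂_2 factors > 1: none. So H_1 ≅ Z.
H_2: b_2 = 5 − 5 − 0 = 0; torsion from ∂_3 factors > 1: none. So H_2 ≅ 0.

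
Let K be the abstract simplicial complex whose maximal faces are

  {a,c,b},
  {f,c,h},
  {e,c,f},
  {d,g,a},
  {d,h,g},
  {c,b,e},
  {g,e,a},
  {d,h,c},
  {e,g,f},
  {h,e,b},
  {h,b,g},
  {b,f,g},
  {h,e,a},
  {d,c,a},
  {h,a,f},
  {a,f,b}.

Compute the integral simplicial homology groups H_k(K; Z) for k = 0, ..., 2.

H_0 ≅ Z,  H_1 ≅ Z^2,  H_2 ≅ Z.

Order the vertices as a < b < c < d < e < f < g < h. Listing each simplex with vertices in this order, K has dimension 2 with simplices:

  0-simplices (8): a, b, c, d, e, f, g, h
  1-simplices (24): ab, ac, ad, ae, af, ag, ah, bc, be, bf, bg, bh, cd, ce, cf, ch, dg, dh, ef, eg, eh, fg, fh, gh
  2-simplices (16): abc, abf, acd, adg, aeg, aeh, afh, bce, beh, bfg, bgh, cdh, cef, cfh, dgh, efg

so the chain groups are C_0 ≅ Z^8, C_1 ≅ Z^24, C_2 ≅ Z^16.

Boundary ∂_1: C_1 → C_0 maps an edge to its endpoints' difference, ∂[p,q] = q − p. For instance
  ∂ah = h − a.
The resulting 8×24 matrix has rank 7, and its Smith normal form has invariant factors (1,1,1,1,1,1,1).

Boundary ∂_2: C_2 → C_1 sends each 2-simplex [p,q,r] to [q,r] − [p,r] + [p,q]. For instance
  ∂acd = cd − ad + ac,
  ∂adg = dg − ag + ad.
This gives a 24×16 integer matrix of rank 15; reducing to Smith normal form yields diagonal entries (1,1,1,1,1,1,1,1,1,1,1,1,1,1,1).

Reading off H_k = ker ∂_k / im ∂_{k+1}:

  H_0: rank C_0 − rank ∂_1 = 8 − 7 = 1, and the invariant factors of ∂_1 are all 1, so H_0 ≅ Z.
  H_1: rank ker ∂_1 − rank ∂_2 = (24 − 7) − 15 = 2, and the invariant factors of ∂_2 are all 1, so H_1 ≅ Z^2.
  H_2: rank ker ∂_2 − rank ∂_3 = (16 − 15) − 0 = 1, and there is no ∂_3, so H_2 ≅ Z.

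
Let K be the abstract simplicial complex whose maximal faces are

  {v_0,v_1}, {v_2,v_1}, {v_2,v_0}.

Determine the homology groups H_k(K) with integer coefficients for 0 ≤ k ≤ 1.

H_0 ≅ Z,  H_1 ≅ Z.

We work with the vertex ordering v_0 < v_1 < v_2. The simplices of K, each written with vertices in increasing order, are:

  0-simplices (3): [v_0], [v_1], [v_2]
  1-simplices (3): [v_0,v_1], [v_0,v_2], [v_1,v_2]

Hence C_0 ≅ Z^3, C_1 ≅ Z^3.

The boundary map ∂_1: C_1 → C_0 is given by ∂[p,q] = [q] − [p]. For instance
  ∂[v_0,v_1] = [v_1] − [v_0].
This gives a 3×3 integer matrix of rank 2; reducing to Smith normal form yields diagonal entries (1,1).

Now H_k = ker ∂_k / im ∂_{k+1}, so:

  H_0: rank C_0 − rank ∂_1 = 3 − 2 = 1, and the invariant factors of ∂_1 are all 1, so H_0 ≅ Z.
  H_1: rank ker ∂_1 − rank ∂_2 = (3 − 2) − 0 = 1, and there is no ∂_2, so H_1 ≅ Z.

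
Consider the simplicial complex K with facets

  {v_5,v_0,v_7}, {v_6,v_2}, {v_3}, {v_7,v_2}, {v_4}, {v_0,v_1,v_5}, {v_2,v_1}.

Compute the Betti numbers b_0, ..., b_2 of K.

K has 8 vertices, 8 edges, 2 triangles.
rank ∂_0 = 0, rank ∂_1 = 5 ⇒ b_0 = 8 − 0 − 5 = 3; all invariant factors of ∂_1 are 1 so no torsion. So H_0 ≅ Z^3.
rank ∂_1 = 5, rank ∂_2 = 2 ⇒ b_1 = 8 − 5 − 2 = 1; all invariant factors of ∂_2 are 1 so no torsion. So H_1 ≅ Z.
rank ∂_2 = 2, rank ∂_3 = 0 ⇒ b_2 = 2 − 2 − 0 = 0. So H_2 ≅ 0.

b_0 = 3, b_1 = 1, b_2 = 0.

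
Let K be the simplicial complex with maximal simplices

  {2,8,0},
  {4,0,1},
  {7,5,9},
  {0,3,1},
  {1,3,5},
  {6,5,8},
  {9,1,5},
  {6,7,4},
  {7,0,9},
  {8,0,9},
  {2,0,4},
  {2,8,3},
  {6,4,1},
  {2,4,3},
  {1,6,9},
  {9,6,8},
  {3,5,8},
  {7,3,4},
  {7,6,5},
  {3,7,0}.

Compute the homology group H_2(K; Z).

H_2 ≅ 0.

We work with the vertex ordering 0 < 1 < 2 < 3 < 4 < 5 < 6 < 7 < 8 < 9. The simplices of K, each written with vertices in increasing order, are:

  0-simplices (10): [0], [1], [2], [3], [4], [5], [6], [7], [8], [9]
  1-simplices (30): (30 of them)
  2-simplices (20): (20 of them)

Hence C_0 ≅ Z^10, C_1 ≅ Z^30, C_2 ≅ Z^20.

Boundary ∂_1: C_1 → C_0 is given by ∂[p,q] = [q] − [p].
As a 10×30 matrix over Z this has rank 9, with invariant factors (1,1,1,1,1,1,1,1,1).

Boundary ∂_2: C_2 → C_1 sends each 2-simplex [p,q,r] to [q,r] − [p,r] + [p,q]. For instance
  ∂[0,1,3] = [1,3] − [0,3] + [0,1],
  ∂[4,6,7] = [6,7] − [4,7] + [4,6].
This gives a 30×20 integer matrix of rank 20; reducing to Smith normal form yields diagonal entries (1,1,1,1,1,1,1,1,1,1,1,1,1,1,1,1,1,1,1,2).

Computing H_k = (kernel of ∂_k) / (image of ∂_{k+1}):

  H_2: rank ker ∂_2 − rank ∂_3 = (20 − 20) − 0 = 0, and there is no ∂_3, so H_2 = 0.

(K is a triangulation of the Klein bottle.)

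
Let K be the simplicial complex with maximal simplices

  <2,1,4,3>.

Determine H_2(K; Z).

Fix the vertex order 1 < 2 < 3 < 4 and write every simplex with vertices in increasing order. Then dim K = 3 and the simplices of K are:

  0-simplices (4): [1], [2], [3], [4]
  1-simplices (6): [1,2], [1,3], [1,4], [2,3], [2,4], [3,4]
  2-simplices (4): [1,2,3], [1,2,4], [1,3,4], [2,3,4]
  3-simplices (1): [1,2,3,4]

giving chain groups C_0 ≅ Z^4, C_1 ≅ Z^6, C_2 ≅ Z^4, C_3 ≅ Z^1.

The boundary map ∂_1: C_1 → C_0 is given by ∂[p,q] = [q] − [p].
As a 4×6 matrix over Z this has rank 3, with invariant factors (1,1,1).

The boundary map ∂_2: C_2 → C_1 acts by ∂[p,q,r] = [q,r] − [p,r] + [p,q]. For instance
  ∂[1,3,4] = [3,4] − [1,4] + [1,3],
  ∂[2,3,4] = [3,4] − [2,4] + [2,3].
The 6×4 boundary matrix has rank 3 and Smith normal form diag(1,1,1).

Boundary ∂_3: C_3 → C_2 sends each 3-simplex σ to the alternating sum Σ_i (−1)^i (σ with its i-th vertex removed). For instance
  ∂[1,2,3,4] = [2,3,4] − [1,3,4] + [1,2,4] − [1,2,3].
The resulting 4×1 matrix has rank 1, and its Smith normal form has invariant factors (1).

Now H_k = ker ∂_k / im ∂_{k+1}, so:

  H_2: rank ker ∂_2 − rank ∂_3 = (4 − 3) − 1 = 0, and the invariant factors of ∂_3 are all 1, so H_2 = 0.

H_2 = 0.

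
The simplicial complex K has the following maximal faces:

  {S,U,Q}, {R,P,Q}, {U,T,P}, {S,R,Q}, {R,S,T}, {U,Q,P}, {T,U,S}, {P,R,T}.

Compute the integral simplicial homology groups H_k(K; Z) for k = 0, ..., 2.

Order the vertices as P < Q < R < S < T < U. Listing each simplex with vertices in this order, K has dimension 2 with simplices:

  0-simplices (6): P, Q, R, S, T, U
  1-simplices (12): PQ, PR, PT, PU, QR, QS, QU, RS, RT, ST, SU, TU
  2-simplices (8): PQR, PQU, PRT, PTU, QRS, QSU, RST, STU

giving chain groups C_0 ≅ Z^6, C_1 ≅ Z^12, C_2 ≅ Z^8.

∂_1: C_1 → C_0 is given by ∂[p,q] = [q] − [p]. For instance
  ∂PQ = Q − P.
This gives a 6×12 integer matrix of rank 5; reducing to Smith normal form yields diagonal entries (1,1,1,1,1).

Boundary ∂_2: C_2 → C_1 sends each 2-simplex [p,q,r] to [q,r] − [p,r] + [p,q]. For instance
  ∂PQR = QR − PR + PQ,
  ∂PQU = QU − PU + PQ.
This gives a 12×8 integer matrix of rank 7; reducing to Smith normal form yields diagonal entries (1,1,1,1,1,1,1).

Computing H_k = (kernel of ∂_k) / (image of ∂_{k+1}):

  H_0: rank C_0 − rank ∂_1 = 6 − 5 = 1, and the invariant factors of ∂_1 are all 1, so H_0 ≅ Z.
  H_1: rank ker ∂_1 − rank ∂_2 = (12 − 5) − 7 = 0, and the invariant factors of ∂_2 are all 1, so H_1 ≅ 0.
  H_2: rank ker ∂_2 − rank ∂_3 = (8 − 7) − 0 = 1, and there is no ∂_3, so H_2 ≅ Z.

(K is a triangulation of the 2-sphere S^2.)

H_0 ≅ Z,  H_1 = 0,  H_2 ≅ Z.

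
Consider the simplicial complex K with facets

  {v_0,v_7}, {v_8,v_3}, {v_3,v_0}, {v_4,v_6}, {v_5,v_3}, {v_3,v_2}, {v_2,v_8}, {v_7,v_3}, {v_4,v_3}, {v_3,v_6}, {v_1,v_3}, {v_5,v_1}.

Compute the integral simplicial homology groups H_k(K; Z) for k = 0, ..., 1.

Take the total order v_0 < v_1 < v_2 < v_3 < v_4 < v_5 < v_6 < v_7 < v_8 on the vertex set. Then K (dimension 1) consists of the simplices:

  0-simplices (9): [v_0], [v_1], [v_2], [v_3], [v_4], [v_5], [v_6], [v_7], [v_8]
  1-simplices (12): [v_0,v_3], [v_0,v_7], [v_1,v_3], [v_1,v_5], [v_2,v_3], [v_2,v_8], [v_3,v_4], [v_3,v_5], [v_3,v_6], [v_3,v_7], [v_3,v_8], [v_4,v_6]

so the chain groups are C_0 ≅ Z^9, C_1 ≅ Z^12.

Boundary ∂_1: C_1 → C_0 maps an edge to its endpoints' difference, ∂[p,q] = q − p.
As a 9×12 matrix over Z this has rank 8, with invariant factors (1,1,1,1,1,1,1,1).

Reading off H_k = ker ∂_k / im ∂_{k+1}:

  H_0: rank C_0 − rank ∂_1 = 9 − 8 = 1, and the invariant factors of ∂_1 are all 1, so H_0 ≅ Z.
  H_1: rank ker ∂_1 − rank ∂_2 = (12 − 8) − 0 = 4, and there is no ∂_2, so H_1 ≅ Z^4.

H_0 = Z,  H_1 = Z^4.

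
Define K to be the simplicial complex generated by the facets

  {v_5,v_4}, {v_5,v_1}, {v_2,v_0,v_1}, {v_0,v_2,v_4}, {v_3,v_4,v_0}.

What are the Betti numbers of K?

b_0 = 1, b_1 = 1, b_2 = 0.

Fix the vertex order v_0 < v_1 < v_2 < v_3 < v_4 < v_5 and write every simplex with vertices in increasing order. Then dim K = 2 and the simplices of K are:

  0-simplices (6): [v_0], [v_1], [v_2], [v_3], [v_4], [v_5]
  1-simplices (9): [v_0,v_1], [v_0,v_2], [v_0,v_3], [v_0,v_4], [v_1,v_2], [v_1,v_5], [v_2,v_4], [v_3,v_4], [v_4,v_5]
  2-simplices (3): [v_0,v_1,v_2], [v_0,v_2,v_4], [v_0,v_3,v_4]

giving chain groups C_0 ≅ Z^6, C_1 ≅ Z^9, C_2 ≅ Z^3.

Boundary ∂_1: C_1 → C_0 maps an edge to its endpoints' difference, ∂[p,q] = q − p. For instance
  ∂[v_3,v_4] = [v_4] − [v_3].
The 6×9 boundary matrix has rank 5 and Smith normal form diag(1,1,1,1,1).

Boundary ∂_2: C_2 → C_1 sends each 2-simplex [p,q,r] to [q,r] − [p,r] + [p,q]. For instance
  ∂[v_0,v_2,v_4] = [v_2,v_4] − [v_0,v_4] + [v_0,v_2],
  ∂[v_0,v_3,v_4] = [v_3,v_4] − [v_0,v_4] + [v_0,v_3].
This gives a 9×3 integer matrix of rank 3; reducing to Smith normal form yields diagonal entries (1,1,1).

Reading off H_k = ker ∂_k / im ∂_{k+1}:

  H_0: rank C_0 − rank ∂_1 = 6 − 5 = 1, and the invariant factors of ∂_1 are all 1, so H_0 = Z.
  H_1: rank ker ∂_1 − rank ∂_2 = (9 − 5) − 3 = 1, and the invariant factors of ∂_2 are all 1, so H_1 = Z.
  H_2: rank ker ∂_2 − rank ∂_3 = (3 − 3) − 0 = 0, and there is no ∂_3, so H_2 = 0.

Hence the Betti numbers are b_0 = 1, b_1 = 1, b_2 = 0.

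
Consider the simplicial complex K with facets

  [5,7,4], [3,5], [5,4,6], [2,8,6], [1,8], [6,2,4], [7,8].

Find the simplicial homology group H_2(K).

Order the vertices as 1 < 2 < 3 < 4 < 5 < 6 < 7 < 8. Listing each simplex with vertices in this order, K has dimension 2 with simplices:

  0-simplices (8): [1], [2], [3], [4], [5], [6], [7], [8]
  1-simplices (12): [1,8], [2,4], [2,6], [2,8], [3,5], [4,5], [4,6], [4,7], [5,6], [5,7], [6,8], [7,8]
  2-simplices (4): [2,4,6], [2,6,8], [4,5,6], [4,5,7]

Hence C_0 ≅ Z^8, C_1 ≅ Z^12, C_2 ≅ Z^4.

∂_1: C_1 → C_0 is given by ∂[p,q] = [q] − [p].
The resulting 8×12 matrix has rank 7, and its Smith normal form has invariant factors (1,1,1,1,1,1,1).

The boundary map ∂_2: C_2 → C_1 sends each 2-simplex [p,q,r] to [q,r] − [p,r] + [p,q]. For instance
  ∂[2,4,6] = [4,6] − [2,6] + [2,4],
  ∂[4,5,7] = [5,7] − [4,7] + [4,5].
This gives a 12×4 integer matrix of rank 4; reducing to Smith normal form yields diagonal entries (1,1,1,1).

Now H_k = ker ∂_k / im ∂_{k+1}, so:

  H_2: rank ker ∂_2 − rank ∂_3 = (4 − 4) − 0 = 0, and there is no ∂_3, so H_2 = 0.

H_2 = 0.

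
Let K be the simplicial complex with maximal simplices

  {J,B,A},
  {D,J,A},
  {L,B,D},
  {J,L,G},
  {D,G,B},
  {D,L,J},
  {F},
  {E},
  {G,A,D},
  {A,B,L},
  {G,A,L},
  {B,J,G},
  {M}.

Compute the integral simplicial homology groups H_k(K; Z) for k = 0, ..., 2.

H_0 ≅ Z^4,  H_1 ≅ Z/2,  H_2 = 0.

We work with the vertex ordering A < B < D < E < F < G < J < L < M. The simplices of K, each written with vertices in increasing order, are:

  0-simplices (9): A, B, D, E, F, G, J, L, M
  1-simplices (15): AB, AD, AG, AJ, AL, BD, BG, BJ, BL, DG, DJ, DL, GJ, GL, JL
  2-simplices (10): ABJ, ABL, ADG, ADJ, AGL, BDG, BDL, BGJ, DJL, GJL

giving chain groups C_0 ≅ Z^9, C_1 ≅ Z^15, C_2 ≅ Z^10.

∂_1: C_1 → C_0 maps an edge to its endpoints' difference, ∂[p,q] = q − p. For instance
  ∂AB = B − A.
This gives a 9×15 integer matrix of rank 5; reducing to Smith normal form yields diagonal entries (1,1,1,1,1).

∂_2: C_2 → C_1 sends each 2-simplex [p,q,r] to [q,r] − [p,r] + [p,q]. For instance
  ∂ADG = DG − AG + AD,
  ∂AGL = GL − AL + AG.
As a 15×10 matrix over Z this has rank 10, with invariant factors (1,1,1,1,1,1,1,1,1,2).

From H_k ≅ ker(∂_k) / im(∂_{k+1}) we obtain:

  H_0: rank C_0 − rank ∂_1 = 9 − 5 = 4, and the invariant factors of ∂_1 are all 1, so H_0 = Z^4.
  H_1: rank ker ∂_1 − rank ∂_2 = (15 − 5) − 10 = 0, and ∂_2 has invariant factor 2 > 1, so H_1 = Z/2.
  H_2: rank ker ∂_2 − rank ∂_3 = (10 − 10) − 0 = 0, and there is no ∂_3, so H_2 = 0.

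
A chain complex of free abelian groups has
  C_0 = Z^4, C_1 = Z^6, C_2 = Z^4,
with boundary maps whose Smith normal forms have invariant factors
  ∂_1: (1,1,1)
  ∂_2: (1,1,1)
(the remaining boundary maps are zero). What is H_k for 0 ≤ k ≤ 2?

H_0 = Z,  H_1 = 0,  H_2 = Z.

H_0: b_0 = 4 − 0 − 3 = 1; torsion from ∂_1 factors > 1: none. So H_0 = Z.
H_1: b_1 = 6 − 3 − 3 = 0; torsion from ∂_2 factors > 1: none. So H_1 = 0.
H_2: b_2 = 4 − 3 − 0 = 1; torsion from ∂_3 factors > 1: none. So H_2 = Z.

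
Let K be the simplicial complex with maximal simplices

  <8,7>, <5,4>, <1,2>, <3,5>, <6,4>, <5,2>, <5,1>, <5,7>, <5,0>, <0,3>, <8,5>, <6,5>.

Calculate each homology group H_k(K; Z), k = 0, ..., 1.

H_0 ≅ Z,  H_1 ≅ Z^4.

Order the vertices as 0 < 1 < 2 < 3 < 4 < 5 < 6 < 7 < 8. Listing each simplex with vertices in this order, K has dimension 1 with simplices:

  0-simplices (9): [0], [1], [2], [3], [4], [5], [6], [7], [8]
  1-simplices (12): [0,3], [0,5], [1,2], [1,5], [2,5], [3,5], [4,5], [4,6], [5,6], [5,7], [5,8], [7,8]

giving chain groups C_0 ≅ Z^9, C_1 ≅ Z^12.

Boundary ∂_1: C_1 → C_0 sends each edge [p,q] (with p < q) to q − p.
The resulting 9×12 matrix has rank 8, and its Smith normal form has invariant factors (1,1,1,1,1,1,1,1).

Reading off H_k = ker ∂_k / im ∂_{k+1}:

  H_0: rank C_0 − rank ∂_1 = 9 − 8 = 1, and the invariant factors of ∂_1 are all 1, so H_0 ≅ Z.
  H_1: rank ker ∂_1 − rank ∂_2 = (12 − 8) − 0 = 4, and there is no ∂_2, so H_1 ≅ Z^4.

(K is a triangulation of a wedge of 4 circles.)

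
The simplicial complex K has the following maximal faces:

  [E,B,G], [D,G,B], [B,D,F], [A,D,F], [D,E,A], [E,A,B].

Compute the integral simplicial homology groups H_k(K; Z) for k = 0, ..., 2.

K has 6 vertices, 12 edges, 6 triangles.
rank ∂_0 = 0, rank ∂_1 = 5 ⇒ b_0 = 6 − 0 − 5 = 1; all invariant factors of ∂_1 are 1 so no torsion. So H_0 ≅ Z.
rank ∂_1 = 5, rank ∂_2 = 6 ⇒ b_1 = 12 − 5 − 6 = 1; all invariant factors of ∂_2 are 1 so no torsion. So H_1 ≅ Z.
rank ∂_2 = 6, rank ∂_3 = 0 ⇒ b_2 = 6 − 6 − 0 = 0. So H_2 ≅ 0.

H_0 = Z,  H_1 = Z,  H_2 = 0.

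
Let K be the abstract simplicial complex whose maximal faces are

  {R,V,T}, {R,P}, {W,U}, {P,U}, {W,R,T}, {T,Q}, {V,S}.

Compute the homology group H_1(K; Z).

Fix the vertex order P < Q < R < S < T < U < V < W and write every simplex with vertices in increasing order. Then dim K = 2 and the simplices of K are:

  0-simplices (8): P, Q, R, S, T, U, V, W
  1-simplices (10): PR, PU, QT, RT, RV, RW, SV, TV, TW, UW
  2-simplices (2): RTV, RTW

so the chain groups are C_0 ≅ Z^8, C_1 ≅ Z^10, C_2 ≅ Z^2.

The boundary map ∂_1: C_1 → C_0 maps an edge to its endpoints' difference, ∂[p,q] = q − p.
The resulting 8×10 matrix has rank 7, and its Smith normal form has invariant factors (1,1,1,1,1,1,1).

Boundary ∂_2: C_2 → C_1 acts by ∂[p,q,r] = [q,r] − [p,r] + [p,q]. For instance
  ∂RTW = TW − RW + RT,
  ∂RTV = TV − RV + RT.
This gives a 10×2 integer matrix of rank 2; reducing to Smith normal form yields diagonal entries (1,1).

From H_k ≅ ker(∂_k) / im(∂_{k+1}) we obtain:

  H_1: rank ker ∂_1 − rank ∂_2 = (10 − 7) − 2 = 1, and the invariant factors of ∂_2 are all 1, so H_1 ≅ Z.

H_1 = Z.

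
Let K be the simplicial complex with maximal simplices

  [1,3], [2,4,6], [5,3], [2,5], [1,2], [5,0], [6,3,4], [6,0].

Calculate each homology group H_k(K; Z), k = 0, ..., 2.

H_0 = Z,  H_1 = Z^3,  H_2 = 0.

Order the vertices as 0 < 1 < 2 < 3 < 4 < 5 < 6. Listing each simplex with vertices in this order, K has dimension 2 with simplices:

  0-simplices (7): [0], [1], [2], [3], [4], [5], [6]
  1-simplices (11): [0,5], [0,6], [1,2], [1,3], [2,4], [2,5], [2,6], [3,4], [3,5], [3,6], [4,6]
  2-simplices (2): [2,4,6], [3,4,6]

giving chain groups C_0 ≅ Z^7, C_1 ≅ Z^11, C_2 ≅ Z^2.

Boundary ∂_1: C_1 → C_0 maps an edge to its endpoints' difference, ∂[p,q] = q − p.
As a 7×11 matrix over Z this has rank 6, with invariant factors (1,1,1,1,1,1).

Boundary ∂_2: C_2 → C_1 sends each 2-simplex [p,q,r] to [q,r] − [p,r] + [p,q]. For instance
  ∂[3,4,6] = [4,6] − [3,6] + [3,4],
  ∂[2,4,6] = [4,6] − [2,6] + [2,4].
As a 11×2 matrix over Z this has rank 2, with invariant factors (1,1).

From H_k ≅ ker(∂_k) / im(∂_{k+1}) we obtain:

  H_0: rank C_0 − rank ∂_1 = 7 − 6 = 1, and the invariant factors of ∂_1 are all 1, so H_0 = Z.
  H_1: rank ker ∂_1 − rank ∂_2 = (11 − 6) − 2 = 3, and the invariant factors of ∂_2 are all 1, so H_1 = Z^3.
  H_2: rank ker ∂_2 − rank ∂_3 = (2 − 2) − 0 = 0, and there is no ∂_3, so H_2 = 0.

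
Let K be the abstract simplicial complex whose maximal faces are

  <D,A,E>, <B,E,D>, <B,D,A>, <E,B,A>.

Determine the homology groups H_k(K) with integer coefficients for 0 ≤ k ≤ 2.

Order the vertices as A < B < D < E. Listing each simplex with vertices in this order, K has dimension 2 with simplices:

  0-simplices (4): A, B, D, E
  1-simplices (6): AB, AD, AE, BD, BE, DE
  2-simplices (4): ABD, ABE, ADE, BDE

giving chain groups C_0 ≅ Z^4, C_1 ≅ Z^6, C_2 ≅ Z^4.

Boundary ∂_1: C_1 → C_0 sends each edge [p,q] (with p < q) to q − p.
This gives a 4×6 integer matrix of rank 3; reducing to Smith normal form yields diagonal entries (1,1,1).

Boundary ∂_2: C_2 → C_1 acts by ∂[p,q,r] = [q,r] − [p,r] + [p,q]. For instance
  ∂ADE = DE − AE + AD,
  ∂ABE = BE − AE + AB.
This gives a 6×4 integer matrix of rank 3; reducing to Smith normal form yields diagonal entries (1,1,1).

Now H_k = ker ∂_k / im ∂_{k+1}, so:

  H_0: rank C_0 − rank ∂_1 = 4 − 3 = 1, and the invariant factors of ∂_1 are all 1, so H_0 = Z.
  H_1: rank ker ∂_1 − rank ∂_2 = (6 − 3) − 3 = 0, and the invariant factors of ∂_2 are all 1, so H_1 = 0.
  H_2: rank ker ∂_2 − rank ∂_3 = (4 − 3) − 0 = 1, and there is no ∂_3, so H_2 = Z.

As a check, the Euler characteristic is 4 − 6 + 4 = 2, which agrees with 1 − 0 + 1 = 2.

H_0 = Z,  H_1 = 0,  H_2 = Z.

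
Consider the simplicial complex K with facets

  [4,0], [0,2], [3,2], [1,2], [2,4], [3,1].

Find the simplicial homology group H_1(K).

Fix the vertex order 0 < 1 < 2 < 3 < 4 and write every simplex with vertices in increasing order. Then dim K = 1 and the simplices of K are:

  0-simplices (5): [0], [1], [2], [3], [4]
  1-simplices (6): [0,2], [0,4], [1,2], [1,3], [2,3], [2,4]

Hence C_0 ≅ Z^5, C_1 ≅ Z^6.

∂_1: C_1 → C_0 maps an edge to its endpoints' difference, ∂[p,q] = q − p.
As a 5×6 matrix over Z this has rank 4, with invariant factors (1,1,1,1).

Computing H_k = (kernel of ∂_k) / (image of ∂_{k+1}):

  H_1: rank ker ∂_1 − rank ∂_2 = (6 − 4) − 0 = 2, and there is no ∂_2, so H_1 = Z^2.

(K is a triangulation of a wedge of 2 circles.)

H_1 ≅ Z^2.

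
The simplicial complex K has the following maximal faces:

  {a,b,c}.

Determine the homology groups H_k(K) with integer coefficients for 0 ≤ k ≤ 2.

H_0 = Z,  H_1 = 0,  H_2 = 0.

Fix the vertex order a < b < c and write every simplex with vertices in increasing order. Then dim K = 2 and the simplices of K are:

  0-simplices (3): a, b, c
  1-simplices (3): ab, ac, bc
  2-simplices (1): abc

giving chain groups C_0 ≅ Z^3, C_1 ≅ Z^3, C_2 ≅ Z^1.

The boundary map ∂_1: C_1 → C_0 sends each edge [p,q] (with p < q) to q − p. For instance
  ∂ac = c − a.
As a 3×3 matrix over Z this has rank 2, with invariant factors (1,1).

The boundary map ∂_2: C_2 → C_1 sends each 2-simplex [p,q,r] to [q,r] − [p,r] + [p,q]. For instance
  ∂abc = bc − ac + ab.
This gives a 3×1 integer matrix of rank 1; reducing to Smith normal form yields diagonal entries (1).

From H_k ≅ ker(∂_k) / im(∂_{k+1}) we obtain:

  H_0: rank C_0 − rank ∂_1 = 3 − 2 = 1, and the invariant factors of ∂_1 are all 1, so H_0 = Z.
  H_1: rank ker ∂_1 − rank ∂_2 = (3 − 2) − 1 = 0, and the invariant factors of ∂_2 are all 1, so H_1 = 0.
  H_2: rank ker ∂_2 − rank ∂_3 = (1 − 1) − 0 = 0, and there is no ∂_3, so H_2 = 0.

As a check, the Euler characteristic is 3 − 3 + 1 = 1, which agrees with 1 − 0 + 0 = 1.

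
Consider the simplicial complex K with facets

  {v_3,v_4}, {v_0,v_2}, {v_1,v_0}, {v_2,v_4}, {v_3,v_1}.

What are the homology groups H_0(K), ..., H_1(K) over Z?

H_0 = Z,  H_1 = Z.

Take the total order v_0 < v_1 < v_2 < v_3 < v_4 on the vertex set. Then K (dimension 1) consists of the simplices:

  0-simplices (5): [v_0], [v_1], [v_2], [v_3], [v_4]
  1-simplices (5): [v_0,v_1], [v_0,v_2], [v_1,v_3], [v_2,v_4], [v_3,v_4]

giving chain groups C_0 ≅ Z^5, C_1 ≅ Z^5.

The boundary map ∂_1: C_1 → C_0 sends each edge [p,q] (with p < q) to q − p.
The resulting 5×5 matrix has rank 4, and its Smith normal form has invariant factors (1,1,1,1).

Now H_k = ker ∂_k / im ∂_{k+1}, so:

  H_0: rank C_0 − rank ∂_1 = 5 − 4 = 1, and the invariant factors of ∂_1 are all 1, so H_0 ≅ Z.
  H_1: rank ker ∂_1 − rank ∂_2 = (5 − 4) − 0 = 1, and there is no ∂_2, so H_1 ≅ Z.

As a check, the Euler characteristic is 5 − 5 = 0, which agrees with 1 − 1 = 0.
(K is a triangulation of the circle S^1.)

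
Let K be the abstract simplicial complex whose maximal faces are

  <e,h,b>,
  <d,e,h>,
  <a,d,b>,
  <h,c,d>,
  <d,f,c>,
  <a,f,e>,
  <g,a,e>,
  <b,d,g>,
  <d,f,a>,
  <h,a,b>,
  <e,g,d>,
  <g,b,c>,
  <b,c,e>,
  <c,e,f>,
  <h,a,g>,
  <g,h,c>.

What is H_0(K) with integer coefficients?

K has 8 vertices, 24 edges, 16 triangles.
rank ∂_0 = 0, rank ∂_1 = 7 ⇒ b_0 = 8 − 0 − 7 = 1; all invariant factors of ∂_1 are 1 so no torsion. So H_0 ≅ Z.

H_0 = Z.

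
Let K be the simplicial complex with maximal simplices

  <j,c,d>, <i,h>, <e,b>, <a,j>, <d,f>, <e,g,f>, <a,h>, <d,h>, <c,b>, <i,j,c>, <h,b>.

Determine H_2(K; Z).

H_2 = 0.

We work with the vertex ordering a < b < c < d < e < f < g < h < i < j. The simplices of K, each written with vertices in increasing order, are:

  0-simplices (10): a, b, c, d, e, f, g, h, i, j
  1-simplices (16): ah, aj, bc, be, bh, cd, ci, cj, df, dh, dj, ef, eg, fg, hi, ij
  2-simplices (3): cdj, cij, efg

giving chain groups C_0 ≅ Z^10, C_1 ≅ Z^16, C_2 ≅ Z^3.

The boundary map ∂_1: C_1 → C_0 sends each edge [p,q] (with p < q) to q − p.
As a 10×16 matrix over Z this has rank 9, with invariant factors (1,1,1,1,1,1,1,1,1).

Boundary ∂_2: C_2 → C_1 maps a triangle to the signed sum of its edges. For instance
  ∂cij = ij − cj + ci,
  ∂efg = fg − eg + ef.
This gives a 16×3 integer matrix of rank 3; reducing to Smith normal form yields diagonal entries (1,1,1).

Reading off H_k = ker ∂_k / im ∂_{k+1}:

  H_2: rank ker ∂_2 − rank ∂_3 = (3 − 3) − 0 = 0, and there is no ∂_3, so H_2 ≅ 0.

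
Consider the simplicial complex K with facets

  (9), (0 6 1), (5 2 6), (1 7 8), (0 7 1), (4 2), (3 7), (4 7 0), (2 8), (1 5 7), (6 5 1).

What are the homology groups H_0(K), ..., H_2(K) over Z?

Order the vertices as 0 < 1 < 2 < 3 < 4 < 5 < 6 < 7 < 8 < 9. Listing each simplex with vertices in this order, K has dimension 2 with simplices:

  0-simplices (10): [0], [1], [2], [3], [4], [5], [6], [7], [8], [9]
  1-simplices (17): [0,1], [0,4], [0,6], [0,7], [1,5], [1,6], [1,7], [1,8], [2,4], [2,5], [2,6], [2,8], [3,7], [4,7], [5,6], [5,7], [7,8]
  2-simplices (7): [0,1,6], [0,1,7], [0,4,7], [1,5,6], [1,5,7], [1,7,8], [2,5,6]

so the chain groups are C_0 ≅ Z^10, C_1 ≅ Z^17, C_2 ≅ Z^7.

Boundary ∂_1: C_1 → C_0 sends each edge [p,q] (with p < q) to q − p. For instance
  ∂[1,8] = [8] − [1].
The resulting 10×17 matrix has rank 8, and its Smith normal form has invariant factors (1,1,1,1,1,1,1,1).

The boundary map ∂_2: C_2 → C_1 acts by ∂[p,q,r] = [q,r] − [p,r] + [p,q]. For instance
  ∂[2,5,6] = [5,6] − [2,6] + [2,5],
  ∂[0,1,6] = [1,6] − [0,6] + [0,1].
The resulting 17×7 matrix has rank 7, and its Smith normal form has invariant factors (1,1,1,1,1,1,1).

Computing H_k = (kernel of ∂_k) / (image of ∂_{k+1}):

  H_0: rank C_0 − rank ∂_1 = 10 − 8 = 2, and the invariant factors of ∂_1 are all 1, so H_0 = Z^2.
  H_1: rank ker ∂_1 − rank ∂_2 = (17 − 8) − 7 = 2, and the invariant factors of ∂_2 are all 1, so H_1 = Z^2.
  H_2: rank ker ∂_2 − rank ∂_3 = (7 − 7) − 0 = 0, and there is no ∂_3, so H_2 = 0.

As a check, the Euler characteristic is 10 − 17 + 7 = 0, which agrees with 2 − 2 + 0 = 0.

H_0 ≅ Z^2,  H_1 ≅ Z^2,  H_2 = 0.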